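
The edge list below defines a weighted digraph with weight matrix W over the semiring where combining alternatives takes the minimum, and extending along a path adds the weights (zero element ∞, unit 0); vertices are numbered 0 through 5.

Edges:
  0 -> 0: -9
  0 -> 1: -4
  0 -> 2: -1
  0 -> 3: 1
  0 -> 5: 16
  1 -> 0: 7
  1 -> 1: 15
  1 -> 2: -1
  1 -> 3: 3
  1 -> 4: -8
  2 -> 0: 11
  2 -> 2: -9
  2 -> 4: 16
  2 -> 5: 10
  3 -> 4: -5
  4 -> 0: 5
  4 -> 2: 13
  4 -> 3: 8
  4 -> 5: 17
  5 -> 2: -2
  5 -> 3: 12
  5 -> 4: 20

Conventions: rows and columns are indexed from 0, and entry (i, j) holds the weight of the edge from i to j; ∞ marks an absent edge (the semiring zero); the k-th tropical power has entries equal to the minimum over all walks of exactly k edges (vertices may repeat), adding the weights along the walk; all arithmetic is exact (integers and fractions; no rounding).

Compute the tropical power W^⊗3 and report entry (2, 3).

W^⊗2:
  [-18, -13, -10, -8, -12, 7]
  [-3, 3, -10, 0, -2, 9]
  [2, 7, -18, 12, 7, 1]
  [0, ∞, 8, 3, ∞, 12]
  [-4, 1, 4, 6, 3, 21]
  [9, ∞, -11, 28, 7, 8]
W^⊗3:
  [-27, -22, -19, -17, -21, -2]
  [-12, -7, -19, -2, -5, 0]
  [-7, -2, -27, 3, -2, -8]
  [-9, -4, -1, 1, -2, 16]
  [-13, -8, -5, -3, -7, 12]
  [0, 5, -20, 10, 5, -1]
Key observation: the optimum is the walk 2->0->0->3, with weight 11 + (-9) + 1 = 3.
Optimal value attained by: walk 2->0->0->3.
Answer: (W^⊗3)[2][3] = 3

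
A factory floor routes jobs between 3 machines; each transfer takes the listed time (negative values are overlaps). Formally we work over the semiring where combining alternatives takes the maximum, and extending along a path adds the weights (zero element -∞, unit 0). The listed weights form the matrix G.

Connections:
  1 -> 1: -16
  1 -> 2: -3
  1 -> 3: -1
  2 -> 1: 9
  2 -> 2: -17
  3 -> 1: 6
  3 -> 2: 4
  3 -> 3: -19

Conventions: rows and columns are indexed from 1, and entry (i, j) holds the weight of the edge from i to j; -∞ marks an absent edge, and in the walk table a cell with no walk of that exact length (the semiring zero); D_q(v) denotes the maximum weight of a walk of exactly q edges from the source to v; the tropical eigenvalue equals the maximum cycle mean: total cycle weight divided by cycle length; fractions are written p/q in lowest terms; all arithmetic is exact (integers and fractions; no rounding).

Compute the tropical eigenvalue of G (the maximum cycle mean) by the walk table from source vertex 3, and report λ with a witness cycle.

q=0: [-∞, -∞, 0]
q=1: [6, 4, -19]
q=2: [13, 3, 5]
q=3: [12, 10, 12]
Optimal cycle mean attained by: cycle 1->3->2->1, total (-1) + 4 + 9, length 3.
Answer: λ = 4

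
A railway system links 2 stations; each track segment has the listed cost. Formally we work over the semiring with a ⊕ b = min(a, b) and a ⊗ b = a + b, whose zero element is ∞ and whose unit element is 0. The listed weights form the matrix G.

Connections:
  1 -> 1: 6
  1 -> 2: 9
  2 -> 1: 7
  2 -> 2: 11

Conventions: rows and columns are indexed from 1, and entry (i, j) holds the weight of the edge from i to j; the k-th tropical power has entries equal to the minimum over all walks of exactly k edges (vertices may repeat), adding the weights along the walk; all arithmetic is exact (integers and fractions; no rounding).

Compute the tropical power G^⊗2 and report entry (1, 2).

G^⊗2:
  [12, 15]
  [13, 16]
Key observation: the optimum is the walk 1->1->2, with weight 6 + 9 = 15.
Optimal value attained by: walk 1->1->2.
Answer: (G^⊗2)[1][2] = 15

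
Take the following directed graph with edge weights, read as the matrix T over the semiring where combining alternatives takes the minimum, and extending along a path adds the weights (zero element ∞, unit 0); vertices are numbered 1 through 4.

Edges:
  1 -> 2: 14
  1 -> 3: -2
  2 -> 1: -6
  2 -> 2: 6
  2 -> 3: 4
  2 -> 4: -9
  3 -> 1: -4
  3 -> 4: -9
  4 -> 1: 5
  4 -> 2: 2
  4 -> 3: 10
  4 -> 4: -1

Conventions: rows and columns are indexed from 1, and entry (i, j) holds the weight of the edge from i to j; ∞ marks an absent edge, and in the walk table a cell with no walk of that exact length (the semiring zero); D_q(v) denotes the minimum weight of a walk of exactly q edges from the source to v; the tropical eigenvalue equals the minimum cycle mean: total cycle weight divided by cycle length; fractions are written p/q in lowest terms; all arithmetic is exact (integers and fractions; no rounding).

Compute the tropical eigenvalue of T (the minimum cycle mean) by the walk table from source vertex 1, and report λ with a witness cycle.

q=0: [0, ∞, ∞, ∞]
q=1: [∞, 14, -2, ∞]
q=2: [-6, 20, 18, -11]
q=3: [-6, -9, -8, -12]
q=4: [-15, -10, -8, -18]
Optimal cycle mean attained by: cycle 1->3->4->2->1, total (-2) + (-9) + 2 + (-6), length 4.
Answer: λ = -15/4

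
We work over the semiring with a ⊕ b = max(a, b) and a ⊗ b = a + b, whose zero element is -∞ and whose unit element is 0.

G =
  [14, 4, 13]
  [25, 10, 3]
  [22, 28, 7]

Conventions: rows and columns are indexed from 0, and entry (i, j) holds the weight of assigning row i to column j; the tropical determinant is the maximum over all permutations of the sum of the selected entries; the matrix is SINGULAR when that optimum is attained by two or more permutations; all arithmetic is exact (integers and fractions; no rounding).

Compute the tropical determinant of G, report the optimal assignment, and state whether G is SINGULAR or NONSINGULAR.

σ = (0, 1, 2): 14 + 10 + 7 = 31
σ = (0, 2, 1): 14 + 3 + 28 = 45
σ = (1, 0, 2): 4 + 25 + 7 = 36
σ = (1, 2, 0): 4 + 3 + 22 = 29
σ = (2, 0, 1): 13 + 25 + 28 = 66
σ = (2, 1, 0): 13 + 10 + 22 = 45
Optimal value attained by: σ = (2, 0, 1).
Answer: det⊕(G) = 66; verdict: NONSINGULAR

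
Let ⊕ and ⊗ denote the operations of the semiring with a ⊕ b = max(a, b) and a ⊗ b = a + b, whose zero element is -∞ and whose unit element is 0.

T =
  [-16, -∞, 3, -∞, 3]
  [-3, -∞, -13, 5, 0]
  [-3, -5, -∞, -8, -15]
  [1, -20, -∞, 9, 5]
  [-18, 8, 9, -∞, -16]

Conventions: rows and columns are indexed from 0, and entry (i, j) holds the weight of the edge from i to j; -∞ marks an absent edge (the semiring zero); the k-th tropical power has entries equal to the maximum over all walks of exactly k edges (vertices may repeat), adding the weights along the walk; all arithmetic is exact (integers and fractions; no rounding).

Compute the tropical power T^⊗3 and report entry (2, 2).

T^⊗2:
  [0, 11, 12, -5, -12]
  [6, 8, 9, 14, 10]
  [-7, -7, 0, 1, 0]
  [10, 13, 14, 18, 14]
  [6, 4, -5, 13, 8]
T^⊗3:
  [9, 7, 3, 16, 11]
  [15, 18, 19, 23, 19]
  [2, 8, 9, 10, 6]
  [19, 22, 23, 27, 23]
  [14, 16, 17, 22, 18]
Key observation: the optimum is the walk 2->0->4->2, with weight (-3) + 3 + 9 = 9.
Optimal value attained by: walk 2->0->4->2.
Answer: (T^⊗3)[2][2] = 9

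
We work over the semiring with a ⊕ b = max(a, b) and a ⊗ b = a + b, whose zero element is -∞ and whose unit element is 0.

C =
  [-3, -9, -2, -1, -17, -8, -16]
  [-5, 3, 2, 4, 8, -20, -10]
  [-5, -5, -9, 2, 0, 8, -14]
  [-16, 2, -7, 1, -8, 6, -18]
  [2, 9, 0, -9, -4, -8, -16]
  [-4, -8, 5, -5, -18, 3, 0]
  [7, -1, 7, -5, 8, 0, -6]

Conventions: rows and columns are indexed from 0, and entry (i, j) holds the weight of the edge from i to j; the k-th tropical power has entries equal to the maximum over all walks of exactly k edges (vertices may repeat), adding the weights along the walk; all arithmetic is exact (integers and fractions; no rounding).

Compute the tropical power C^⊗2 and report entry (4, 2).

C^⊗2:
  [-6, 1, -3, 0, -1, 6, -8]
  [10, 17, 8, 7, 11, 10, -7]
  [4, 9, 13, 3, 3, 11, 8]
  [2, 5, 11, 6, 10, 9, 6]
  [4, 12, 11, 13, 17, 8, -1]
  [7, 0, 8, 7, 8, 13, 3]
  [10, 17, 8, 9, 7, 15, 0]
Key observation: the optimum is the walk 4->1->2, with weight 9 + 2 = 11.
Optimal value attained by: walk 4->1->2.
Answer: (C^⊗2)[4][2] = 11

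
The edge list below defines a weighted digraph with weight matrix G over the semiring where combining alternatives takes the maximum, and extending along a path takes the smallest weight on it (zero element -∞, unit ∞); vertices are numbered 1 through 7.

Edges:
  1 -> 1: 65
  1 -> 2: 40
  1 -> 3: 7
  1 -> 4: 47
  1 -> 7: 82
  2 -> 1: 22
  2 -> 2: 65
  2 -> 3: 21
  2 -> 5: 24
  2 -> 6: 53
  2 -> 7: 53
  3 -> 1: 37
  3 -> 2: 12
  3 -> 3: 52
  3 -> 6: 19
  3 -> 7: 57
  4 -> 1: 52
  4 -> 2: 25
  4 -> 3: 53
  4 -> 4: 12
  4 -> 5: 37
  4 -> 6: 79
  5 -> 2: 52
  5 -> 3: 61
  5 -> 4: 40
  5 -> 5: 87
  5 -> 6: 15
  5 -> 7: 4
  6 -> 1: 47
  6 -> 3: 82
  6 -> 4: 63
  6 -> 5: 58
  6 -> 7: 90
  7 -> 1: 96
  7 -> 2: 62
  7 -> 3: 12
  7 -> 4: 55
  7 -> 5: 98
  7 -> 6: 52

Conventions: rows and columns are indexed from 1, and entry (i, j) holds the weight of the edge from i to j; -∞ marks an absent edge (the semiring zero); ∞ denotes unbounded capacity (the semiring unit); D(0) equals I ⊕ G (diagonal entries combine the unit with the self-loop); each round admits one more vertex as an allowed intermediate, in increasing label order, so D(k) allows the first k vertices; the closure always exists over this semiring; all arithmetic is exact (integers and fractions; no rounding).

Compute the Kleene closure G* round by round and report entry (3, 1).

D(0):
  [∞, 40, 7, 47, -∞, -∞, 82]
  [22, ∞, 21, -∞, 24, 53, 53]
  [37, 12, ∞, -∞, -∞, 19, 57]
  [52, 25, 53, ∞, 37, 79, -∞]
  [-∞, 52, 61, 40, ∞, 15, 4]
  [47, -∞, 82, 63, 58, ∞, 90]
  [96, 62, 12, 55, 98, 52, ∞]
D(1):
  [∞, 40, 7, 47, -∞, -∞, 82]
  [22, ∞, 21, 22, 24, 53, 53]
  [37, 37, ∞, 37, -∞, 19, 57]
  [52, 40, 53, ∞, 37, 79, 52]
  [-∞, 52, 61, 40, ∞, 15, 4]
  [47, 40, 82, 63, 58, ∞, 90]
  [96, 62, 12, 55, 98, 52, ∞]
D(2):
  [∞, 40, 21, 47, 24, 40, 82]
  [22, ∞, 21, 22, 24, 53, 53]
  [37, 37, ∞, 37, 24, 37, 57]
  [52, 40, 53, ∞, 37, 79, 52]
  [22, 52, 61, 40, ∞, 52, 52]
  [47, 40, 82, 63, 58, ∞, 90]
  [96, 62, 21, 55, 98, 53, ∞]
D(3):
  [∞, 40, 21, 47, 24, 40, 82]
  [22, ∞, 21, 22, 24, 53, 53]
  [37, 37, ∞, 37, 24, 37, 57]
  [52, 40, 53, ∞, 37, 79, 53]
  [37, 52, 61, 40, ∞, 52, 57]
  [47, 40, 82, 63, 58, ∞, 90]
  [96, 62, 21, 55, 98, 53, ∞]
D(4):
  [∞, 40, 47, 47, 37, 47, 82]
  [22, ∞, 22, 22, 24, 53, 53]
  [37, 37, ∞, 37, 37, 37, 57]
  [52, 40, 53, ∞, 37, 79, 53]
  [40, 52, 61, 40, ∞, 52, 57]
  [52, 40, 82, 63, 58, ∞, 90]
  [96, 62, 53, 55, 98, 55, ∞]
D(5):
  [∞, 40, 47, 47, 37, 47, 82]
  [24, ∞, 24, 24, 24, 53, 53]
  [37, 37, ∞, 37, 37, 37, 57]
  [52, 40, 53, ∞, 37, 79, 53]
  [40, 52, 61, 40, ∞, 52, 57]
  [52, 52, 82, 63, 58, ∞, 90]
  [96, 62, 61, 55, 98, 55, ∞]
D(6):
  [∞, 47, 47, 47, 47, 47, 82]
  [52, ∞, 53, 53, 53, 53, 53]
  [37, 37, ∞, 37, 37, 37, 57]
  [52, 52, 79, ∞, 58, 79, 79]
  [52, 52, 61, 52, ∞, 52, 57]
  [52, 52, 82, 63, 58, ∞, 90]
  [96, 62, 61, 55, 98, 55, ∞]
D(7):
  [∞, 62, 61, 55, 82, 55, 82]
  [53, ∞, 53, 53, 53, 53, 53]
  [57, 57, ∞, 55, 57, 55, 57]
  [79, 62, 79, ∞, 79, 79, 79]
  [57, 57, 61, 55, ∞, 55, 57]
  [90, 62, 82, 63, 90, ∞, 90]
  [96, 62, 61, 55, 98, 55, ∞]
Answer: G*[3][1] = 57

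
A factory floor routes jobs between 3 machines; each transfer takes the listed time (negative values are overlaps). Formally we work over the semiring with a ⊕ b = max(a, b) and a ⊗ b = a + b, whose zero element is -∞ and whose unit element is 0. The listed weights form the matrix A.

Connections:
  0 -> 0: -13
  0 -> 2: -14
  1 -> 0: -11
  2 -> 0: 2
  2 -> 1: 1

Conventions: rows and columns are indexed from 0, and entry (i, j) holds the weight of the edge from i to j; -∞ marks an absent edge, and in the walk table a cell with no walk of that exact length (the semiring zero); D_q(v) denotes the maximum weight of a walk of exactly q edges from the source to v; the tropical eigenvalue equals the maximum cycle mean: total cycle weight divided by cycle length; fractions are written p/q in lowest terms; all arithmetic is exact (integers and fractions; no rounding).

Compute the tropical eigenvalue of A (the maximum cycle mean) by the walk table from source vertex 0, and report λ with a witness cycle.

q=0: [0, -∞, -∞]
q=1: [-13, -∞, -14]
q=2: [-12, -13, -27]
q=3: [-24, -26, -26]
Optimal cycle mean attained by: cycle 0->2->0, total (-14) + 2, length 2.
Answer: λ = -6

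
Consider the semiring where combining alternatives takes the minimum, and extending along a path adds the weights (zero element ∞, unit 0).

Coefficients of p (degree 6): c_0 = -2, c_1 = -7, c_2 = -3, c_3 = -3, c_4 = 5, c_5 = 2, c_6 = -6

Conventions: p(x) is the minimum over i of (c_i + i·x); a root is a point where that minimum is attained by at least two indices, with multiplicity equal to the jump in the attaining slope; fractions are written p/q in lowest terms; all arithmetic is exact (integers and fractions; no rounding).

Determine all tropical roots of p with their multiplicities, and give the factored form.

hull edge (i=0, c=-2) to (i=1, c=-7): slope -5, span 1
hull edge (i=1, c=-7) to (i=6, c=-6): slope 1/5, span 5
Factored form: p(x) = -6 ⊗ (x ⊕ (-1/5)) ⊗ (x ⊕ (-1/5)) ⊗ (x ⊕ (-1/5)) ⊗ (x ⊕ (-1/5)) ⊗ (x ⊕ (-1/5)) ⊗ (x ⊕ 5)
Answer: roots = -1/5 (mult 5), 5 (mult 1)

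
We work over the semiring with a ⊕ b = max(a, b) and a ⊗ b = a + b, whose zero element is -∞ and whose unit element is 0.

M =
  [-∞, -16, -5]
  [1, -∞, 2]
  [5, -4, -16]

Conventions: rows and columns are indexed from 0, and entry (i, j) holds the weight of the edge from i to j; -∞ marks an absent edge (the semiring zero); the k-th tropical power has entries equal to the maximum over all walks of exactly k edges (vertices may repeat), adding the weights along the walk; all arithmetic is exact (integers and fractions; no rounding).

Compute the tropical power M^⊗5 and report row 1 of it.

M^⊗2:
  [0, -9, -14]
  [7, -2, -4]
  [-3, -11, 0]
M^⊗3:
  [-8, -16, -5]
  [1, -8, 2]
  [5, -4, -8]
M^⊗4:
  [0, -9, -13]
  [7, -2, -4]
  [-3, -11, 0]
M^⊗5:
  [-8, -16, -5]
  [1, -8, 2]
  [5, -4, -8]
Answer: row 1 of M^⊗5 = [1, -8, 2]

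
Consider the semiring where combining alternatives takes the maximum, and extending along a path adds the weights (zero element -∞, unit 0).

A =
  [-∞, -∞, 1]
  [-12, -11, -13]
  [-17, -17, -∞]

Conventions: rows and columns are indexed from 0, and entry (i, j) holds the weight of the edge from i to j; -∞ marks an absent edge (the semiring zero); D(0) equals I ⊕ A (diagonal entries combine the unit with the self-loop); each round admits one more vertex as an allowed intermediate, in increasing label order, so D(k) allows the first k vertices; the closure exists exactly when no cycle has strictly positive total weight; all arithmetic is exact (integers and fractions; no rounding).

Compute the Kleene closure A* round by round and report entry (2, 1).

D(0):
  [0, -∞, 1]
  [-12, 0, -13]
  [-17, -17, 0]
D(1):
  [0, -∞, 1]
  [-12, 0, -11]
  [-17, -17, 0]
D(2):
  [0, -∞, 1]
  [-12, 0, -11]
  [-17, -17, 0]
D(3):
  [0, -16, 1]
  [-12, 0, -11]
  [-17, -17, 0]
Answer: A*[2][1] = -17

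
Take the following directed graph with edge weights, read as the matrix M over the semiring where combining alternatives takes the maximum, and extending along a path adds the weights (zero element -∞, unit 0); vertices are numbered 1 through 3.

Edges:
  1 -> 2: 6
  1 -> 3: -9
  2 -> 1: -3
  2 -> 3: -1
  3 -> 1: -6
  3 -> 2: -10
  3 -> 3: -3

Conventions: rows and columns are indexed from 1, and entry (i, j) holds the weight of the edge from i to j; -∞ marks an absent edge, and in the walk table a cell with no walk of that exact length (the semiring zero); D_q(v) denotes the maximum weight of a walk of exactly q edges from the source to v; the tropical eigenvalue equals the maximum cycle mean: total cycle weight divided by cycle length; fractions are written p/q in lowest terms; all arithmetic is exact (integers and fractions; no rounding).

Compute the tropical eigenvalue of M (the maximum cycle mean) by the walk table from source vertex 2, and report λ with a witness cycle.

q=0: [-∞, 0, -∞]
q=1: [-3, -∞, -1]
q=2: [-7, 3, -4]
q=3: [0, -1, 2]
Optimal cycle mean attained by: cycle 1->2->1, total 6 + (-3), length 2.
Answer: λ = 3/2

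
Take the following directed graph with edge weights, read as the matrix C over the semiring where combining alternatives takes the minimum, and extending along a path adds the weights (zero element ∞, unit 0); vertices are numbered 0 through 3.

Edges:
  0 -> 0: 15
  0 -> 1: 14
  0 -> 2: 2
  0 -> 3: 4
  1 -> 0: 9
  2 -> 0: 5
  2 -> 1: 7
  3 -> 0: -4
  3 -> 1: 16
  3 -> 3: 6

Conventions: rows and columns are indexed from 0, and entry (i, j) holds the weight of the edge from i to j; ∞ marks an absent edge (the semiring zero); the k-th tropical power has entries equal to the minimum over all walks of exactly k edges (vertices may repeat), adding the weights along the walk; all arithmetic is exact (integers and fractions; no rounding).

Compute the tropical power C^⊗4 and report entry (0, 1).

C^⊗2:
  [0, 9, 17, 10]
  [24, 23, 11, 13]
  [16, 19, 7, 9]
  [2, 10, -2, 0]
C^⊗3:
  [6, 14, 2, 4]
  [9, 18, 26, 19]
  [5, 14, 18, 15]
  [-4, 5, 4, 6]
C^⊗4:
  [0, 9, 8, 10]
  [15, 23, 11, 13]
  [11, 19, 7, 9]
  [2, 10, -2, 0]
Key observation: the optimum is the walk 0->3->0->2->1, with weight 4 + (-4) + 2 + 7 = 9.
Optimal value attained by: walk 0->3->0->2->1.
Answer: (C^⊗4)[0][1] = 9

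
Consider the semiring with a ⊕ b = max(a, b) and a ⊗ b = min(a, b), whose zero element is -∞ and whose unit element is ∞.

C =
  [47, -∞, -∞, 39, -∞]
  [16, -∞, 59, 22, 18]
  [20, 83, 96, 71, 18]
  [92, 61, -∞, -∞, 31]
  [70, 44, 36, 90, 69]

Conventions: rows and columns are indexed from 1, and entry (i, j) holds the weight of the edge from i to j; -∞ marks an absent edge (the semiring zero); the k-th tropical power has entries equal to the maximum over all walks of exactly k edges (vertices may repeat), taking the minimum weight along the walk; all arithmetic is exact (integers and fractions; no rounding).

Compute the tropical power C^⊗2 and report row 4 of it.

C^⊗2:
  [47, 39, -∞, 39, 31]
  [22, 59, 59, 59, 22]
  [71, 83, 96, 71, 31]
  [47, 31, 59, 39, 31]
  [90, 61, 44, 69, 69]
Answer: row 4 of C^⊗2 = [47, 31, 59, 39, 31]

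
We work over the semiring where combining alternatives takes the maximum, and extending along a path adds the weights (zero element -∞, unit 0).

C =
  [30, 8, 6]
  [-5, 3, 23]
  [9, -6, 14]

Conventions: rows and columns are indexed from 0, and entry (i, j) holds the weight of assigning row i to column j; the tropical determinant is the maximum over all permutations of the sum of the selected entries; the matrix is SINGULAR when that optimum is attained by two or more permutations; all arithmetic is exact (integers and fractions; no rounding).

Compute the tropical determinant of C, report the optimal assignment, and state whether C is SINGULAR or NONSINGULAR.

σ = (0, 1, 2): 30 + 3 + 14 = 47
σ = (0, 2, 1): 30 + 23 + (-6) = 47
σ = (1, 0, 2): 8 + (-5) + 14 = 17
σ = (1, 2, 0): 8 + 23 + 9 = 40
σ = (2, 0, 1): 6 + (-5) + (-6) = -5
σ = (2, 1, 0): 6 + 3 + 9 = 18
Optimal value attained by: σ = (0, 1, 2).
Answer: det⊕(C) = 47; verdict: SINGULAR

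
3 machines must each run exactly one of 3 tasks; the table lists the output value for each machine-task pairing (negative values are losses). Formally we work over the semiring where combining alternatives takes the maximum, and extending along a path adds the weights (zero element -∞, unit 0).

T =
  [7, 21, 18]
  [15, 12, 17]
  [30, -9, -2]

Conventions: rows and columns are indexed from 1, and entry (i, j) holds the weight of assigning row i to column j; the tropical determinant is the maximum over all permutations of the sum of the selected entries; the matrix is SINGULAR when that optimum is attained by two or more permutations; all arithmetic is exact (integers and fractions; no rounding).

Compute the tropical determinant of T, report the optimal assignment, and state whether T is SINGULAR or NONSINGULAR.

σ = (1, 2, 3): 7 + 12 + (-2) = 17
σ = (1, 3, 2): 7 + 17 + (-9) = 15
σ = (2, 1, 3): 21 + 15 + (-2) = 34
σ = (2, 3, 1): 21 + 17 + 30 = 68
σ = (3, 1, 2): 18 + 15 + (-9) = 24
σ = (3, 2, 1): 18 + 12 + 30 = 60
Optimal value attained by: σ = (2, 3, 1).
Answer: det⊕(T) = 68; verdict: NONSINGULAR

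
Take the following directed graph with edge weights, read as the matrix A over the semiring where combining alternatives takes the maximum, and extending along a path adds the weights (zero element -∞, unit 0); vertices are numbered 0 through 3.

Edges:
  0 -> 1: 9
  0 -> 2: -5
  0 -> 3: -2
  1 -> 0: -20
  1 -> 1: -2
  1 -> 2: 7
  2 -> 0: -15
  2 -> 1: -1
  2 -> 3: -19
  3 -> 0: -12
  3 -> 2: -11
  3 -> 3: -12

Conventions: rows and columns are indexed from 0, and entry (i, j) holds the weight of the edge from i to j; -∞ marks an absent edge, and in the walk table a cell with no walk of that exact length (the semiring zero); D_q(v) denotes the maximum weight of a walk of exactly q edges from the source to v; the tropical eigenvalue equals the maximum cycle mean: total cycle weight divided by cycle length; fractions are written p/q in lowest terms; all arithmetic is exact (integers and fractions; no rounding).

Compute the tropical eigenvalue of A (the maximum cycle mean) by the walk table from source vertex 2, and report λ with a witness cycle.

q=0: [-∞, -∞, 0, -∞]
q=1: [-15, -1, -∞, -19]
q=2: [-21, -3, 6, -17]
q=3: [-9, 5, 4, -13]
q=4: [-11, 3, 12, -11]
Optimal cycle mean attained by: cycle 1->2->1, total 7 + (-1), length 2.
Answer: λ = 3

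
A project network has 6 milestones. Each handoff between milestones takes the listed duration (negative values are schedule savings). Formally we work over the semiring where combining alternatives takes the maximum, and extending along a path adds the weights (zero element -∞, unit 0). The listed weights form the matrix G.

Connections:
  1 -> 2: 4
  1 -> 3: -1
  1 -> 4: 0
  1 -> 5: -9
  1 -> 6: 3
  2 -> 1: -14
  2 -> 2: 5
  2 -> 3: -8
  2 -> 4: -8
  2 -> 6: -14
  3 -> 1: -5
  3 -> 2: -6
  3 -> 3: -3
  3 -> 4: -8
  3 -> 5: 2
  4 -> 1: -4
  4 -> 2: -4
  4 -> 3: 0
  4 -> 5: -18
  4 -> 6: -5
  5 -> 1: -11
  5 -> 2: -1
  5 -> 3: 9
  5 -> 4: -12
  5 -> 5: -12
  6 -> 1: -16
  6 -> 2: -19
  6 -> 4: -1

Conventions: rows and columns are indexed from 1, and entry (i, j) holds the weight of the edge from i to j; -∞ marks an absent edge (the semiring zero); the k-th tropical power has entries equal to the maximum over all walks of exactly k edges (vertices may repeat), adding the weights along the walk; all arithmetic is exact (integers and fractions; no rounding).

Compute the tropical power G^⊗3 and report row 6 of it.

G^⊗2:
  [-4, 9, 0, 2, 1, -5]
  [-9, 10, -3, -3, -6, -9]
  [-8, 1, 11, -5, -1, -2]
  [-5, 1, -3, -4, 2, -1]
  [4, 4, 6, 1, 11, -8]
  [-5, -5, -1, -16, -19, -6]
G^⊗3:
  [-2, 14, 10, 1, 2, -1]
  [-4, 15, 3, 2, -1, -4]
  [6, 6, 8, 3, 13, -5]
  [-8, 6, 11, -2, -1, -2]
  [1, 10, 20, 4, 8, 7]
  [-6, 0, -4, -5, 1, -2]
Answer: row 6 of G^⊗3 = [-6, 0, -4, -5, 1, -2]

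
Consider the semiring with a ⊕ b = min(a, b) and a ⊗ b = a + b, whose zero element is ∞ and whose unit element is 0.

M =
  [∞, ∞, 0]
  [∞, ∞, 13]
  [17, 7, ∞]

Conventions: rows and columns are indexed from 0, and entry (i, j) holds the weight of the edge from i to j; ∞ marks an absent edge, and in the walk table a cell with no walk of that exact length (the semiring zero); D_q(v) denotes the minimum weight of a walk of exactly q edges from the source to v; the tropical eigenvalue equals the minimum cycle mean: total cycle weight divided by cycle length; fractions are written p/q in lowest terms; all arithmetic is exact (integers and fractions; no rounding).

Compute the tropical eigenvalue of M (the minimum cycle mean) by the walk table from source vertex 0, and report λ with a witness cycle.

q=0: [0, ∞, ∞]
q=1: [∞, ∞, 0]
q=2: [17, 7, ∞]
q=3: [∞, ∞, 17]
Optimal cycle mean attained by: cycle 0->2->0, total 0 + 17, length 2.
Answer: λ = 17/2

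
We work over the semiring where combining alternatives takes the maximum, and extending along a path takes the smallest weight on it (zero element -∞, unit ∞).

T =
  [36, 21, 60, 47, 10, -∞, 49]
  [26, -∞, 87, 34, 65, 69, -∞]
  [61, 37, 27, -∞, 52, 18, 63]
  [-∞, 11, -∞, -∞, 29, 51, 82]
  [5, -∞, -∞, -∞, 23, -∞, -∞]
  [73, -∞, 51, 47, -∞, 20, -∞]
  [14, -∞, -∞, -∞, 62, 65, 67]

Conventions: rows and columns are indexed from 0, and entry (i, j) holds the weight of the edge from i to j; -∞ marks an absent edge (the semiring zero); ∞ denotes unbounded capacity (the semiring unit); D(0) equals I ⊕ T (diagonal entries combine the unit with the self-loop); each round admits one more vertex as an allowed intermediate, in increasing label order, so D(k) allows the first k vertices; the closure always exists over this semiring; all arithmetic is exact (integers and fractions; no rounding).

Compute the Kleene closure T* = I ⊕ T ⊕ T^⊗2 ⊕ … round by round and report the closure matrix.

D(0):
  [∞, 21, 60, 47, 10, -∞, 49]
  [26, ∞, 87, 34, 65, 69, -∞]
  [61, 37, ∞, -∞, 52, 18, 63]
  [-∞, 11, -∞, ∞, 29, 51, 82]
  [5, -∞, -∞, -∞, ∞, -∞, -∞]
  [73, -∞, 51, 47, -∞, ∞, -∞]
  [14, -∞, -∞, -∞, 62, 65, ∞]
D(1):
  [∞, 21, 60, 47, 10, -∞, 49]
  [26, ∞, 87, 34, 65, 69, 26]
  [61, 37, ∞, 47, 52, 18, 63]
  [-∞, 11, -∞, ∞, 29, 51, 82]
  [5, 5, 5, 5, ∞, -∞, 5]
  [73, 21, 60, 47, 10, ∞, 49]
  [14, 14, 14, 14, 62, 65, ∞]
D(2):
  [∞, 21, 60, 47, 21, 21, 49]
  [26, ∞, 87, 34, 65, 69, 26]
  [61, 37, ∞, 47, 52, 37, 63]
  [11, 11, 11, ∞, 29, 51, 82]
  [5, 5, 5, 5, ∞, 5, 5]
  [73, 21, 60, 47, 21, ∞, 49]
  [14, 14, 14, 14, 62, 65, ∞]
D(3):
  [∞, 37, 60, 47, 52, 37, 60]
  [61, ∞, 87, 47, 65, 69, 63]
  [61, 37, ∞, 47, 52, 37, 63]
  [11, 11, 11, ∞, 29, 51, 82]
  [5, 5, 5, 5, ∞, 5, 5]
  [73, 37, 60, 47, 52, ∞, 60]
  [14, 14, 14, 14, 62, 65, ∞]
D(4):
  [∞, 37, 60, 47, 52, 47, 60]
  [61, ∞, 87, 47, 65, 69, 63]
  [61, 37, ∞, 47, 52, 47, 63]
  [11, 11, 11, ∞, 29, 51, 82]
  [5, 5, 5, 5, ∞, 5, 5]
  [73, 37, 60, 47, 52, ∞, 60]
  [14, 14, 14, 14, 62, 65, ∞]
D(5):
  [∞, 37, 60, 47, 52, 47, 60]
  [61, ∞, 87, 47, 65, 69, 63]
  [61, 37, ∞, 47, 52, 47, 63]
  [11, 11, 11, ∞, 29, 51, 82]
  [5, 5, 5, 5, ∞, 5, 5]
  [73, 37, 60, 47, 52, ∞, 60]
  [14, 14, 14, 14, 62, 65, ∞]
D(6):
  [∞, 37, 60, 47, 52, 47, 60]
  [69, ∞, 87, 47, 65, 69, 63]
  [61, 37, ∞, 47, 52, 47, 63]
  [51, 37, 51, ∞, 51, 51, 82]
  [5, 5, 5, 5, ∞, 5, 5]
  [73, 37, 60, 47, 52, ∞, 60]
  [65, 37, 60, 47, 62, 65, ∞]
D(7):
  [∞, 37, 60, 47, 60, 60, 60]
  [69, ∞, 87, 47, 65, 69, 63]
  [63, 37, ∞, 47, 62, 63, 63]
  [65, 37, 60, ∞, 62, 65, 82]
  [5, 5, 5, 5, ∞, 5, 5]
  [73, 37, 60, 47, 60, ∞, 60]
  [65, 37, 60, 47, 62, 65, ∞]
Answer: T* = [[∞, 37, 60, 47, 60, 60, 60], [69, ∞, 87, 47, 65, 69, 63], [63, 37, ∞, 47, 62, 63, 63], [65, 37, 60, ∞, 62, 65, 82], [5, 5, 5, 5, ∞, 5, 5], [73, 37, 60, 47, 60, ∞, 60], [65, 37, 60, 47, 62, 65, ∞]]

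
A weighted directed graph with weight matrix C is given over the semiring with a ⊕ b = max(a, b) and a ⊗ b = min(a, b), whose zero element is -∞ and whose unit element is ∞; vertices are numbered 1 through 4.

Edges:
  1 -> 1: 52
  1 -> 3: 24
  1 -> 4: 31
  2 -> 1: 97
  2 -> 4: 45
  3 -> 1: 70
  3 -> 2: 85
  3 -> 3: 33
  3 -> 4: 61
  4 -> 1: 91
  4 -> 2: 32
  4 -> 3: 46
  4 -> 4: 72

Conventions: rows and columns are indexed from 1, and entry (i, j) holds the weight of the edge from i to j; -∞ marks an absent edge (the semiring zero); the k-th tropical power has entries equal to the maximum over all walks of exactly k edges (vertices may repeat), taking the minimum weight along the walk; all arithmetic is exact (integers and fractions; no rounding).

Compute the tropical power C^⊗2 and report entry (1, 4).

C^⊗2:
  [52, 31, 31, 31]
  [52, 32, 45, 45]
  [85, 33, 46, 61]
  [72, 46, 46, 72]
Key observation: the optimum is the walk 1->1->4, with weight 52 min 31 = 31.
Optimal value attained by: walk 1->1->4.
Answer: (C^⊗2)[1][4] = 31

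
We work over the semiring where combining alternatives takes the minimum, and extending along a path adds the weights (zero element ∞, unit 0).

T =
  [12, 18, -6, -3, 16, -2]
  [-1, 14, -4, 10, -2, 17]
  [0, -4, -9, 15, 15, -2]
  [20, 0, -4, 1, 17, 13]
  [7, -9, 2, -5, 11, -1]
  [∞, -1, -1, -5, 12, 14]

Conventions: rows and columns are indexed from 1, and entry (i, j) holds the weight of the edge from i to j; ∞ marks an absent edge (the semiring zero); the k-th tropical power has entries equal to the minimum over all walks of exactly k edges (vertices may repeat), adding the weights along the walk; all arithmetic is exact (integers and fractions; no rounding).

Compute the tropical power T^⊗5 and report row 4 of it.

T^⊗2:
  [-6, -10, -15, -7, 9, -8]
  [-4, -11, -13, -7, 9, -6]
  [-9, -13, -18, -7, -6, -11]
  [-4, -8, -13, 2, -2, -6]
  [-10, -5, -13, -6, -11, 0]
  [-2, -5, -10, -4, -3, -3]
T^⊗3:
  [-15, -19, -24, -13, -12, -17]
  [-13, -17, -22, -11, -13, -15]
  [-18, -22, -27, -16, -15, -20]
  [-13, -17, -22, -11, -10, -15]
  [-13, -20, -22, -16, -7, -15]
  [-10, -14, -19, -8, -7, -12]
T^⊗4:
  [-24, -28, -33, -22, -21, -26]
  [-22, -26, -31, -20, -19, -24]
  [-27, -31, -36, -25, -24, -29]
  [-22, -26, -31, -20, -19, -24]
  [-22, -26, -31, -20, -22, -24]
  [-19, -23, -28, -17, -16, -21]
T^⊗5:
  [-33, -37, -42, -31, -30, -35]
  [-31, -35, -40, -29, -28, -33]
  [-36, -40, -45, -34, -33, -38]
  [-31, -35, -40, -29, -28, -33]
  [-31, -35, -40, -29, -28, -33]
  [-28, -32, -37, -26, -25, -30]
Answer: row 4 of T^⊗5 = [-31, -35, -40, -29, -28, -33]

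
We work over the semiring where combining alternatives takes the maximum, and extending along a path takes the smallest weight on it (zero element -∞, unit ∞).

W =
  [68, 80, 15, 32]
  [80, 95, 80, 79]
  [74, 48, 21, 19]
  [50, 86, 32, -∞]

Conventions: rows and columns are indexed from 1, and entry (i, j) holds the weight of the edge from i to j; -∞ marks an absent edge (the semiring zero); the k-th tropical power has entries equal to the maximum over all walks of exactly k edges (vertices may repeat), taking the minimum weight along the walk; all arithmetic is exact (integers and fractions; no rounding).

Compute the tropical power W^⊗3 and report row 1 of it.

W^⊗2:
  [80, 80, 80, 79]
  [80, 95, 80, 79]
  [68, 74, 48, 48]
  [80, 86, 80, 79]
W^⊗3:
  [80, 80, 80, 79]
  [80, 95, 80, 79]
  [74, 74, 74, 74]
  [80, 86, 80, 79]
Answer: row 1 of W^⊗3 = [80, 80, 80, 79]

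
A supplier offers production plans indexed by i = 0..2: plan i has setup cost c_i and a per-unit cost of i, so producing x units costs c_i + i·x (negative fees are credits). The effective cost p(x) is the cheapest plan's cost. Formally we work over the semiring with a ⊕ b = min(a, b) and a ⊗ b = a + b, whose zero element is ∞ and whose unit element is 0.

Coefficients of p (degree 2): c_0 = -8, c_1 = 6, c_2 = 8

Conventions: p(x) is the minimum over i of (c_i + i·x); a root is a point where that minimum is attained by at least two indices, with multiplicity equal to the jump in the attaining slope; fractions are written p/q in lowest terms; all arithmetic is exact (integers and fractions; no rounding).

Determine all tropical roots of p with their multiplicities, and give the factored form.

hull edge (i=0, c=-8) to (i=2, c=8): slope 8, span 2
Factored form: p(x) = 8 ⊗ (x ⊕ (-8)) ⊗ (x ⊕ (-8))
Answer: roots = -8 (mult 2)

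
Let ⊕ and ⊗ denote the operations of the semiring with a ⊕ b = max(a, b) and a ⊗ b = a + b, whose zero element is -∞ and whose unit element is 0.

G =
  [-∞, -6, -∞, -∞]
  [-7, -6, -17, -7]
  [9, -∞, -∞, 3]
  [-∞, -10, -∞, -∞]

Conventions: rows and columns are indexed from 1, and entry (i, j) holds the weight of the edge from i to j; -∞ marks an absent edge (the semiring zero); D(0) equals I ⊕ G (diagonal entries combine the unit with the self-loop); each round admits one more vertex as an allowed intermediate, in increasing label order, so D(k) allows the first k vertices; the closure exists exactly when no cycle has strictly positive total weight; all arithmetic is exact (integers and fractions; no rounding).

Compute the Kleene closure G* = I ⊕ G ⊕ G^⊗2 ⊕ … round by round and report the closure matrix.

D(0):
  [0, -6, -∞, -∞]
  [-7, 0, -17, -7]
  [9, -∞, 0, 3]
  [-∞, -10, -∞, 0]
D(1):
  [0, -6, -∞, -∞]
  [-7, 0, -17, -7]
  [9, 3, 0, 3]
  [-∞, -10, -∞, 0]
D(2):
  [0, -6, -23, -13]
  [-7, 0, -17, -7]
  [9, 3, 0, 3]
  [-17, -10, -27, 0]
D(3):
  [0, -6, -23, -13]
  [-7, 0, -17, -7]
  [9, 3, 0, 3]
  [-17, -10, -27, 0]
D(4):
  [0, -6, -23, -13]
  [-7, 0, -17, -7]
  [9, 3, 0, 3]
  [-17, -10, -27, 0]
Answer: G* = [[0, -6, -23, -13], [-7, 0, -17, -7], [9, 3, 0, 3], [-17, -10, -27, 0]]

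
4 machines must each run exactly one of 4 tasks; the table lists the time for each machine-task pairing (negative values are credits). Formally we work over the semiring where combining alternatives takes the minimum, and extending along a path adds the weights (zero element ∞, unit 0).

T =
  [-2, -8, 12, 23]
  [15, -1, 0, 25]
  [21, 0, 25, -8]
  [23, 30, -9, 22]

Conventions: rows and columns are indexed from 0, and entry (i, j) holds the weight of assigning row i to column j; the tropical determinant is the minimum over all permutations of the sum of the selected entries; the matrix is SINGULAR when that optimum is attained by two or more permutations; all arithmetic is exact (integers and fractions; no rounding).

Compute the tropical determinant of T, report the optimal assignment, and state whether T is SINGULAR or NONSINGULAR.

σ = (0, 1, 2, 3): (-2) + (-1) + 25 + 22 = 44
σ = (0, 1, 3, 2): (-2) + (-1) + (-8) + (-9) = -20
σ = (0, 2, 1, 3): (-2) + 0 + 0 + 22 = 20
σ = (0, 2, 3, 1): (-2) + 0 + (-8) + 30 = 20
σ = (0, 3, 1, 2): (-2) + 25 + 0 + (-9) = 14
σ = (0, 3, 2, 1): (-2) + 25 + 25 + 30 = 78
σ = (1, 0, 2, 3): (-8) + 15 + 25 + 22 = 54
σ = (1, 0, 3, 2): (-8) + 15 + (-8) + (-9) = -10
σ = (1, 2, 0, 3): (-8) + 0 + 21 + 22 = 35
σ = (1, 2, 3, 0): (-8) + 0 + (-8) + 23 = 7
σ = (1, 3, 0, 2): (-8) + 25 + 21 + (-9) = 29
σ = (1, 3, 2, 0): (-8) + 25 + 25 + 23 = 65
σ = (2, 0, 1, 3): 12 + 15 + 0 + 22 = 49
σ = (2, 0, 3, 1): 12 + 15 + (-8) + 30 = 49
σ = (2, 1, 0, 3): 12 + (-1) + 21 + 22 = 54
σ = (2, 1, 3, 0): 12 + (-1) + (-8) + 23 = 26
σ = (2, 3, 0, 1): 12 + 25 + 21 + 30 = 88
σ = (2, 3, 1, 0): 12 + 25 + 0 + 23 = 60
σ = (3, 0, 1, 2): 23 + 15 + 0 + (-9) = 29
σ = (3, 0, 2, 1): 23 + 15 + 25 + 30 = 93
σ = (3, 1, 0, 2): 23 + (-1) + 21 + (-9) = 34
σ = (3, 1, 2, 0): 23 + (-1) + 25 + 23 = 70
σ = (3, 2, 0, 1): 23 + 0 + 21 + 30 = 74
σ = (3, 2, 1, 0): 23 + 0 + 0 + 23 = 46
Optimal value attained by: σ = (0, 1, 3, 2).
Answer: det⊕(T) = -20; verdict: NONSINGULAR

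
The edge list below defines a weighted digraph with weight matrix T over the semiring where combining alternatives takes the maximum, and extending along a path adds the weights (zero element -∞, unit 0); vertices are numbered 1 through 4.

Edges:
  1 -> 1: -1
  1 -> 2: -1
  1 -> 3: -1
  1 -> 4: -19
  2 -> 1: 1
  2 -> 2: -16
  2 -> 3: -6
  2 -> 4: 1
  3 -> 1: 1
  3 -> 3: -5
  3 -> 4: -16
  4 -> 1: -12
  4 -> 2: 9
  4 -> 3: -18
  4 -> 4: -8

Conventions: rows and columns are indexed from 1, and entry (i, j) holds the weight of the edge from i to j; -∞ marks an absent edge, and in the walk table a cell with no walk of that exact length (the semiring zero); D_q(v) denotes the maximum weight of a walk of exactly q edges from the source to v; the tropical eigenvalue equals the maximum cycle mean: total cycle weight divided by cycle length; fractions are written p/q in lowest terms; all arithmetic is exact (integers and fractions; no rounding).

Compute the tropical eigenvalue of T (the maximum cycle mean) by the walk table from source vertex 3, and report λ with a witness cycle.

q=0: [-∞, -∞, 0, -∞]
q=1: [1, -∞, -5, -16]
q=2: [0, 0, 0, -18]
q=3: [1, -1, -1, 1]
q=4: [0, 10, 0, 0]
Optimal cycle mean attained by: cycle 2->4->2, total 1 + 9, length 2.
Answer: λ = 5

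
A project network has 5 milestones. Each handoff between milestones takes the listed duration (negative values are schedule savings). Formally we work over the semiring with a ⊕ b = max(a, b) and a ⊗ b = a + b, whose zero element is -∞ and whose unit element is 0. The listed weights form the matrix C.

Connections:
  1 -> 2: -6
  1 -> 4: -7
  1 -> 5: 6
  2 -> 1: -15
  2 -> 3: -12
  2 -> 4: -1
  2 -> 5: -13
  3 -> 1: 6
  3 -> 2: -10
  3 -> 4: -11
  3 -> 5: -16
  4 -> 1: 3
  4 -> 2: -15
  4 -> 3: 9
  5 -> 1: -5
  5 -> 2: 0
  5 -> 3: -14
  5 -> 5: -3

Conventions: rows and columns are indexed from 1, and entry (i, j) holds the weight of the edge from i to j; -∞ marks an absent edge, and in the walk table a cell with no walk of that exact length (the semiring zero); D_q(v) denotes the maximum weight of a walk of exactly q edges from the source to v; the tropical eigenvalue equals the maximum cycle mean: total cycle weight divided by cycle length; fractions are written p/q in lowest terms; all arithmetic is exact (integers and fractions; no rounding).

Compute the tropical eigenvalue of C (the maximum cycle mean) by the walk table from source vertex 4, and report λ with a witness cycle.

q=0: [-∞, -∞, -∞, 0, -∞]
q=1: [3, -15, 9, -∞, -∞]
q=2: [15, -1, -27, -2, 9]
q=3: [4, 9, 7, 8, 21]
q=4: [16, 21, 17, 8, 18]
q=5: [23, 18, 17, 20, 22]
Optimal cycle mean attained by: cycle 1->5->2->4->3->1, total 6 + 0 + (-1) + 9 + 6, length 5.
Answer: λ = 4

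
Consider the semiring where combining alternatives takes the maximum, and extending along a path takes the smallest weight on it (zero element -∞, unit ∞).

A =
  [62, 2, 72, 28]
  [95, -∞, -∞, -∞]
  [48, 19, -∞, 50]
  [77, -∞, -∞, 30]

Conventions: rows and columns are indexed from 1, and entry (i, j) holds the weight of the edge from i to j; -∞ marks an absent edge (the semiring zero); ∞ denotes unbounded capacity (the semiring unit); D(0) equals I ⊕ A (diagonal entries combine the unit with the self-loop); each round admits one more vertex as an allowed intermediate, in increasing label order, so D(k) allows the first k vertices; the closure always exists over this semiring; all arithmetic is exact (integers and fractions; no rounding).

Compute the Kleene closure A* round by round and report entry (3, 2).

D(0):
  [∞, 2, 72, 28]
  [95, ∞, -∞, -∞]
  [48, 19, ∞, 50]
  [77, -∞, -∞, ∞]
D(1):
  [∞, 2, 72, 28]
  [95, ∞, 72, 28]
  [48, 19, ∞, 50]
  [77, 2, 72, ∞]
D(2):
  [∞, 2, 72, 28]
  [95, ∞, 72, 28]
  [48, 19, ∞, 50]
  [77, 2, 72, ∞]
D(3):
  [∞, 19, 72, 50]
  [95, ∞, 72, 50]
  [48, 19, ∞, 50]
  [77, 19, 72, ∞]
D(4):
  [∞, 19, 72, 50]
  [95, ∞, 72, 50]
  [50, 19, ∞, 50]
  [77, 19, 72, ∞]
Answer: A*[3][2] = 19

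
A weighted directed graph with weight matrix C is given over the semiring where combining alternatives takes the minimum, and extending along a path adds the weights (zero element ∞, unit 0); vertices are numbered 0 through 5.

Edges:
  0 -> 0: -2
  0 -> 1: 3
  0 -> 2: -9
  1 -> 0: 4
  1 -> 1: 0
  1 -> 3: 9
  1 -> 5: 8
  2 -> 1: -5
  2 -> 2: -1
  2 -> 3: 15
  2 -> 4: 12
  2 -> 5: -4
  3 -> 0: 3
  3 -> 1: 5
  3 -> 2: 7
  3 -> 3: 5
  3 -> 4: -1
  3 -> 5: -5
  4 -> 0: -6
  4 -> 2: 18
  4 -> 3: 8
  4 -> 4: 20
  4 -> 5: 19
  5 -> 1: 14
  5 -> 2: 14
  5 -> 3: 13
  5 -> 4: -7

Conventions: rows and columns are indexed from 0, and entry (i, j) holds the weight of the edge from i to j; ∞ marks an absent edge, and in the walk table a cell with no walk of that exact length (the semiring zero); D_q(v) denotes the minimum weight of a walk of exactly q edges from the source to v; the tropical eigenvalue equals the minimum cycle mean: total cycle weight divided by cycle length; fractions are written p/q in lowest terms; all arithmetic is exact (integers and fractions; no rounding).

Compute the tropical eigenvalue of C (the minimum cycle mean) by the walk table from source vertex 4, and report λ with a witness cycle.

q=0: [∞, ∞, ∞, ∞, 0, ∞]
q=1: [-6, ∞, 18, 8, 20, 19]
q=2: [-8, -3, -15, 13, 7, 3]
q=3: [-10, -20, -17, 0, -4, -19]
q=4: [-16, -22, -19, -11, -26, -21]
q=5: [-32, -24, -25, -18, -28, -23]
q=6: [-34, -30, -41, -20, -30, -29]
Optimal cycle mean attained by: cycle 0->2->5->4->0, total (-9) + (-4) + (-7) + (-6), length 4.
Answer: λ = -13/2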